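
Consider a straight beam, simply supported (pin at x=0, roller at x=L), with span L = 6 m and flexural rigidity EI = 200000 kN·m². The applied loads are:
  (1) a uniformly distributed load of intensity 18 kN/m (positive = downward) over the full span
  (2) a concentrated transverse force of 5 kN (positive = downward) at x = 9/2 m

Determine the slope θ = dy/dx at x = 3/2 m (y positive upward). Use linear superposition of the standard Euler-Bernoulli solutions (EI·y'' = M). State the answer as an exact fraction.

θ(3/2) = -117/200000 rad

Load 1 — uniform load w=18 kN/m over full span:
  θ_1 = -w(L³-6Lx²+4x³)/(24EI) = -18·(6³-6·6·(3/2)²+4·(3/2)³)/(24·200000) = -891/1600000 rad
Load 2 — point force P=5 kN at a=9/2 m (b=L-a=3/2):
  θ_2 = -Pb(L²-b²-3x²)/(6LEI)  [x≤a] = -5·(3/2)·(6²-(3/2)²-3·(3/2)²)/(6·6·200000) = -9/320000 rad
Superposition: θ = Σ θ_i = -117/200000 rad ≈ -0.000585 rad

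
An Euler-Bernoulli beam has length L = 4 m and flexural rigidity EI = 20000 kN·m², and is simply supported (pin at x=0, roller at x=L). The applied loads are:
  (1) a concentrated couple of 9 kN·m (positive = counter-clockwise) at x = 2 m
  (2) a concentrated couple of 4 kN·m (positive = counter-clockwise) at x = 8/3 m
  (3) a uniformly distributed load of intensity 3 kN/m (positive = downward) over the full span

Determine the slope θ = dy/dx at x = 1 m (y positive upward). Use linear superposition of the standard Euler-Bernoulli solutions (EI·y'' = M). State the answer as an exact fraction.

Load 1 — applied couple M₀=9 kN·m at a=2 m (b=L-a=2):
  θ_1 = (M₀x²/(2L)+C₁)/EI  [x≤a] with C₁=M₀(3b²-L²)/(6L)=-3/2 = (9·1²/(2·4)+(-3/2))/20000 = -3/160000 rad
Load 2 — applied couple M₀=4 kN·m at a=8/3 m (b=L-a=4/3):
  θ_2 = (M₀x²/(2L)+C₁)/EI  [x≤a] with C₁=M₀(3b²-L²)/(6L)=-16/9 = (4·1²/(2·4)+(-16/9))/20000 = -23/360000 rad
Load 3 — uniform load w=3 kN/m over full span:
  θ_3 = -w(L³-6Lx²+4x³)/(24EI) = -3·(4³-6·4·1²+4·1³)/(24·20000) = -11/40000 rad
Superposition: θ = Σ θ_i = -103/288000 rad ≈ -0.000358 rad

θ(1) = -103/288000 rad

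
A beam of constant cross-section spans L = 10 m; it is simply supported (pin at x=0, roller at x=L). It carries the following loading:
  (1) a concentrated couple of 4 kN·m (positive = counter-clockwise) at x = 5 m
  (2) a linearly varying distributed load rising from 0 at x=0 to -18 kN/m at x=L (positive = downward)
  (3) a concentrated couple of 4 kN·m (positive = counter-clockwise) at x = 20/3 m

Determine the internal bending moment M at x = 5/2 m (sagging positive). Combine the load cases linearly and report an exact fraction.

Load 1 — applied couple M₀=4 kN·m at a=5 m (b=L-a=5):
  M_1 = M₀x/L  [x≤a] = 4·(5/2)/10 = 1 kN·m
Load 2 — triangular load w₀=-18 kN/m (0→w₀ over full span):
  M_2 = w₀Lx/6 - w₀x³/(6L) = (-18)·10·(5/2)/6 - (-18)·(5/2)³/(6·10) = -1125/16 kN·m
Load 3 — applied couple M₀=4 kN·m at a=20/3 m (b=L-a=10/3):
  M_3 = M₀x/L  [x≤a] = 4·(5/2)/10 = 1 kN·m
Superposition: M = Σ M_i = -1093/16 kN·m ≈ -68.312500 kN·m

M(5/2) = -1093/16 kN·m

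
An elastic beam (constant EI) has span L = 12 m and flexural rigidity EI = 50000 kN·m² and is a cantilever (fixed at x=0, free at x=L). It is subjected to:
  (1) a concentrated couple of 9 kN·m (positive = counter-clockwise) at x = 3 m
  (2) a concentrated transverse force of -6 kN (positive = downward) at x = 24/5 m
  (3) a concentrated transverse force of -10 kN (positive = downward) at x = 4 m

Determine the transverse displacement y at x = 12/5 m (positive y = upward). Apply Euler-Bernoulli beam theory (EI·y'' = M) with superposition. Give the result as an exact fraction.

Load 1 — applied couple M₀=9 kN·m at a=3 m (b=L-a=9):
  y_1 = M₀x²/(2EI)  [x≤a] = 9·(12/5)²/(2·50000) = 81/156250 m
Load 2 — point force P=-6 kN at a=24/5 m (b=L-a=36/5):
  y_2 = -Px²(3a-x)/(6EI)  [x≤a] = -(-6)·(12/5)²·(3·(24/5)-(12/5))/(6·50000) = 108/78125 m
Load 3 — point force P=-10 kN at a=4 m (b=L-a=8):
  y_3 = -Px²(3a-x)/(6EI)  [x≤a] = -(-10)·(12/5)²·(3·4-(12/5))/(6·50000) = 144/78125 m
Superposition: y = Σ y_i = 117/31250 m ≈ 0.003744 m

y(12/5) = 117/31250 m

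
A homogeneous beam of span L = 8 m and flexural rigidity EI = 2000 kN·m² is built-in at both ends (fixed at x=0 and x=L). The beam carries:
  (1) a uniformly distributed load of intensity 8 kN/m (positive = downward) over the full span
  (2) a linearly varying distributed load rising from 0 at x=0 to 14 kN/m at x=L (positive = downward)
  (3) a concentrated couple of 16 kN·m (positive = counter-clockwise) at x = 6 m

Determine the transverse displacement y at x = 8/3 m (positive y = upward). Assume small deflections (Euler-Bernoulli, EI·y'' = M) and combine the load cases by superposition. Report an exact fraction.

Load 1 — uniform load w=8 kN/m over full span:
  y_1 = -wx²(L-x)²/(24EI) = -8·(8/3)²·(8-(8/3))²/(24·2000) = -1024/30375 m
Load 2 — triangular load w₀=14 kN/m (0→w₀ over full span):
  y_2 = -w₀x²(L-x)²(x+2L)/(120LEI) = -14·(8/3)²·(8-(8/3))²·((8/3)+2·8)/(120·8·2000) = -12544/455625 m
Load 3 — applied couple M₀=16 kN·m at a=6 m (b=L-a=2):
  y_3 = (R_Ax³/6 - M_Ax²/2)/EI  [x≤a] with R_A=9/4, M_A=5 = ((9/4)·(8/3)³/6 - 5·(8/3)²/2)/2000 = -2/375 m
Superposition: y = Σ y_i = -30334/455625 m ≈ -0.066577 m

y(8/3) = -30334/455625 m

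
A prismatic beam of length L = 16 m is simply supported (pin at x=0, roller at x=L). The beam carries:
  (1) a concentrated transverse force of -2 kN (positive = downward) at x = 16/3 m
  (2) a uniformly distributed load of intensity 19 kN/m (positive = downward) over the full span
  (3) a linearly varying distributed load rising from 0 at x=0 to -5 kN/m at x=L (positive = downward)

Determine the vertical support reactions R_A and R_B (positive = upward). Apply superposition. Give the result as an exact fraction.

R_A = 412/3 kN, R_B = 374/3 kN

Load 1 — point force P=-2 kN at a=16/3 m (b=L-a=32/3):
  R_A = Pb/L = (-2)·(32/3)/16 = -4/3 kN
  R_B = Pa/L = (-2)·(16/3)/16 = -2/3 kN
Load 2 — uniform load w=19 kN/m over full span:
  R_A = wL/2 = 19·16/2 = 152 kN
  R_B = wL/2 = 19·16/2 = 152 kN
Load 3 — triangular load w₀=-5 kN/m (0→w₀ over full span):
  R_A = w₀L/6 = (-5)·16/6 = -40/3 kN
  R_B = w₀L/3 = (-5)·16/3 = -80/3 kN
Superposition: R_A = 412/3 kN, R_B = 374/3 kN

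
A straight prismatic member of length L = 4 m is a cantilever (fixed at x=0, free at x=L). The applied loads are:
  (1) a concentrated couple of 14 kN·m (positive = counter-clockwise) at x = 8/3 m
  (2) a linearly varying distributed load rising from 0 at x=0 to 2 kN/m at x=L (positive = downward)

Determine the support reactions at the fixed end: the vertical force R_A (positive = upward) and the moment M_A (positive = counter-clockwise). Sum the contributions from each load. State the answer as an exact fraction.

R_A = 4 kN, M_A = -10/3 kN·m

Load 1 — applied couple M₀=14 kN·m at a=8/3 m (b=L-a=4/3):
  R_A = 0 kN
  M_A = -M₀ = -14 kN·m
Load 2 — triangular load w₀=2 kN/m (0→w₀ over full span):
  R_A = w₀L/2 = 2·4/2 = 4 kN
  M_A = w₀L²/3 = 2·4²/3 = 32/3 kN·m
Superposition: R_A = 4 kN, M_A = -10/3 kN·m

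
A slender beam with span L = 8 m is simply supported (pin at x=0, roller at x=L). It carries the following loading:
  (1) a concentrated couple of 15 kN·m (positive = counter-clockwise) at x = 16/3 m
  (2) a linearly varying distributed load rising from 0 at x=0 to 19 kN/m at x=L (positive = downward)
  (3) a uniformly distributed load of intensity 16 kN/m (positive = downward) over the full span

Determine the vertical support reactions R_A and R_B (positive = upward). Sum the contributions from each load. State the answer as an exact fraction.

Load 1 — applied couple M₀=15 kN·m at a=16/3 m (b=L-a=8/3):
  R_A = M₀/L = 15/8 kN
  R_B = -M₀/L = -15/8 kN
Load 2 — triangular load w₀=19 kN/m (0→w₀ over full span):
  R_A = w₀L/6 = 19·8/6 = 76/3 kN
  R_B = w₀L/3 = 19·8/3 = 152/3 kN
Load 3 — uniform load w=16 kN/m over full span:
  R_A = wL/2 = 16·8/2 = 64 kN
  R_B = wL/2 = 16·8/2 = 64 kN
Superposition: R_A = 2189/24 kN, R_B = 2707/24 kN

R_A = 2189/24 kN, R_B = 2707/24 kN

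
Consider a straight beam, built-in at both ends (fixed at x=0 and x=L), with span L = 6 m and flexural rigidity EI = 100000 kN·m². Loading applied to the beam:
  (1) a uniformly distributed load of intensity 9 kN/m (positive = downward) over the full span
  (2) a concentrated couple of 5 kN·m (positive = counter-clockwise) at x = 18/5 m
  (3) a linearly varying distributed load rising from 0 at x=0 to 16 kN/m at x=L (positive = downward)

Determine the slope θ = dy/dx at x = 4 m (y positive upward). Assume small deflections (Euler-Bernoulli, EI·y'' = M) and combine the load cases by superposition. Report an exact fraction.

Load 1 — uniform load w=9 kN/m over full span:
  θ_1 = -wx(L-x)(L-2x)/(12EI) = -9·4·(6-4)·(6-2·4)/(12·100000) = 3/25000 rad
Load 2 — applied couple M₀=5 kN·m at a=18/5 m (b=L-a=12/5):
  θ_2 = (R_Ax²/2 - M_Ax - M₀(x-a))/EI  [x>a] with R_A=6/5, M_A=8/5 = ((6/5)·4²/2 - (8/5)·4 - 5·(4-(18/5)))/100000 = 3/250000 rad
Load 3 — triangular load w₀=16 kN/m (0→w₀ over full span):
  θ_3 = -w₀(2x(L-x)(L-2x)(x+2L)+x²(L-x)²)/(120LEI) = -16·(2·4·(6-4)·(6-2·4)·(4+2·6)+4²·(6-4)²)/(120·6·100000) = 14/140625 rad
Superposition: θ = Σ θ_i = 521/2250000 rad ≈ 0.000232 rad

θ(4) = 521/2250000 rad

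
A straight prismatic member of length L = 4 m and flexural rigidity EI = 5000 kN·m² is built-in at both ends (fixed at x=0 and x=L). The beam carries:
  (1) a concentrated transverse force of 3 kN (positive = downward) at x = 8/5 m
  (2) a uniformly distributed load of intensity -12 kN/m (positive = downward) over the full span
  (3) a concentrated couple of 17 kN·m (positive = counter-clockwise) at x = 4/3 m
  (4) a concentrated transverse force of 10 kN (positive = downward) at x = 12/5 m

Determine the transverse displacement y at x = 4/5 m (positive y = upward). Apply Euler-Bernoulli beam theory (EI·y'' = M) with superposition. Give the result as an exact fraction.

Load 1 — point force P=3 kN at a=8/5 m (b=L-a=12/5):
  y_1 = -Pb²x²(3aL-(3a+b)x)/(6L³EI)  [x≤a] = -3·(12/5)²·(4/5)²·(3·(8/5)·4-(3·(8/5)+(12/5))·(4/5))/(6·4³·5000) = -756/9765625 m
Load 2 — uniform load w=-12 kN/m over full span:
  y_2 = -wx²(L-x)²/(24EI) = -(-12)·(4/5)²·(4-(4/5))²/(24·5000) = 256/390625 m
Load 3 — applied couple M₀=17 kN·m at a=4/3 m (b=L-a=8/3):
  y_3 = (R_Ax³/6 - M_Ax²/2)/EI  [x≤a] with R_A=17/3, M_A=0 = ((17/3)·(4/5)³/6 - 0·(4/5)²/2)/5000 = 68/703125 m
Load 4 — point force P=10 kN at a=12/5 m (b=L-a=8/5):
  y_4 = -Pb²x²(3aL-(3a+b)x)/(6L³EI)  [x≤a] = -10·(8/5)²·(4/5)²·(3·(12/5)·4-(3·(12/5)+(8/5))·(4/5))/(6·4³·5000) = -1088/5859375 m
Superposition: y = Σ y_i = 42976/87890625 m ≈ 0.000489 m

y(4/5) = 42976/87890625 m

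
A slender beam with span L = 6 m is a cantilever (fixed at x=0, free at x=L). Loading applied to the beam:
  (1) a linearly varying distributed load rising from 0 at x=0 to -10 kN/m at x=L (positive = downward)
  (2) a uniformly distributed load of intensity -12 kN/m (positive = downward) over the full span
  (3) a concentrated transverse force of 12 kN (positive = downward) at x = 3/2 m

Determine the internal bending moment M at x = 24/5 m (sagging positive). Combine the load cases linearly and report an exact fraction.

Load 1 — triangular load w₀=-10 kN/m (0→w₀ over full span):
  M_1 = w₀Lx/2 - w₀L²/3 - w₀x³/(6L) = (-10)·6·(24/5)/2 - (-10)·6²/3 - (-10)·(24/5)³/(6·6) = 168/25 kN·m
Load 2 — uniform load w=-12 kN/m over full span:
  M_2 = -w(L-x)²/2 = -(-12)·(6-(24/5))²/2 = 216/25 kN·m
Load 3 — point force P=12 kN at a=3/2 m (b=L-a=9/2):
  M_3 = 0  [x>a] = 0 kN·m
Superposition: M = Σ M_i = 384/25 kN·m ≈ 15.360000 kN·m

M(24/5) = 384/25 kN·m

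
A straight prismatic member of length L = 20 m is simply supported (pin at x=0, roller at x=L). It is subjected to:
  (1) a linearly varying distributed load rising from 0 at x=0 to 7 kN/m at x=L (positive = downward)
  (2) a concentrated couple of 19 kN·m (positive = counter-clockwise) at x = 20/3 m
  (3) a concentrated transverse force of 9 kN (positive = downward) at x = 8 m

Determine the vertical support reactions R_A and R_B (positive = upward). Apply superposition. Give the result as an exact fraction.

R_A = 1781/60 kN, R_B = 2959/60 kN

Load 1 — triangular load w₀=7 kN/m (0→w₀ over full span):
  R_A = w₀L/6 = 7·20/6 = 70/3 kN
  R_B = w₀L/3 = 7·20/3 = 140/3 kN
Load 2 — applied couple M₀=19 kN·m at a=20/3 m (b=L-a=40/3):
  R_A = M₀/L = 19/20 kN
  R_B = -M₀/L = -19/20 kN
Load 3 — point force P=9 kN at a=8 m (b=L-a=12):
  R_A = Pb/L = 9·12/20 = 27/5 kN
  R_B = Pa/L = 9·8/20 = 18/5 kN
Superposition: R_A = 1781/60 kN, R_B = 2959/60 kN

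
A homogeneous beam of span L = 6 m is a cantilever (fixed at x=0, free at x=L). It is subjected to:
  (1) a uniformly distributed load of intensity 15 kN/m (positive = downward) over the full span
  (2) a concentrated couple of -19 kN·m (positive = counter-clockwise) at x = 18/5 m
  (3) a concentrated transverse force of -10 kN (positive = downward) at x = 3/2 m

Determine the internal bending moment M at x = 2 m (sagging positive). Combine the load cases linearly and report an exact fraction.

Load 1 — uniform load w=15 kN/m over full span:
  M_1 = -w(L-x)²/2 = -15·(6-2)²/2 = -120 kN·m
Load 2 — applied couple M₀=-19 kN·m at a=18/5 m (b=L-a=12/5):
  M_2 = M₀  [x≤a] = (-19) = -19 kN·m
Load 3 — point force P=-10 kN at a=3/2 m (b=L-a=9/2):
  M_3 = 0  [x>a] = 0 kN·m
Superposition: M = Σ M_i = -139 kN·m ≈ -139.000000 kN·m

M(2) = -139 kN·m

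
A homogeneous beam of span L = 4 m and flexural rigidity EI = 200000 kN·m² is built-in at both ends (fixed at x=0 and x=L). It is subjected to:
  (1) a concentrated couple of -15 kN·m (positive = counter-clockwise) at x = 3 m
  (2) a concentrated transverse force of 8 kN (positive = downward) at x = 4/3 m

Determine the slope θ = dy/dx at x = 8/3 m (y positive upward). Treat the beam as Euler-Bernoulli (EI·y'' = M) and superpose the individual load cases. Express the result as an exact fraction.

Load 1 — applied couple M₀=-15 kN·m at a=3 m (b=L-a=1):
  θ_1 = (R_Ax²/2 - M_Ax)/EI  [x≤a] with R_A=-135/32, M_A=-75/16 = ((-135/32)·(8/3)²/2 - (-75/16)·(8/3))/200000 = -1/80000 rad
Load 2 — point force P=8 kN at a=4/3 m (b=L-a=8/3):
  θ_2 = Pa²(L-x)(2bL-(3b+a)(L-x))/(2L³EI)  [x>a] = 8·(4/3)²·(4-(8/3))·(2·(8/3)·4-(3·(8/3)+(4/3))·(4-(8/3)))/(2·4³·200000) = 1/151875 rad
Superposition: θ = Σ θ_i = -23/3888000 rad ≈ -0.000006 rad

θ(8/3) = -23/3888000 rad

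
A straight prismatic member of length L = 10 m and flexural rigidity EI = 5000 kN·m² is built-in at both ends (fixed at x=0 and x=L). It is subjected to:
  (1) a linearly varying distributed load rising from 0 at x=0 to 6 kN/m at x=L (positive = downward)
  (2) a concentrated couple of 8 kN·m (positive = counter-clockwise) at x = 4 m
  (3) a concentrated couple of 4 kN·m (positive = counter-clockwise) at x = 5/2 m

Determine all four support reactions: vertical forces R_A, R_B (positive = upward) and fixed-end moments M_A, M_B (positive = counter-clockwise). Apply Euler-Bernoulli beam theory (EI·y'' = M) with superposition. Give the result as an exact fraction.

R_A = 5301/500 kN, M_A = 2021/100 kN·m, R_B = 9699/500 kN, M_B = -2619/100 kN·m

Load 1 — triangular load w₀=6 kN/m (0→w₀ over full span):
  R_A = 3w₀L/20 = 3·6·10/20 = 9 kN
  M_A = w₀L²/30 = 6·10²/30 = 20 kN·m
  R_B = 7w₀L/20 = 7·6·10/20 = 21 kN
  M_B = -w₀L²/20 = -6·10²/20 = -30 kN·m
Load 2 — applied couple M₀=8 kN·m at a=4 m (b=L-a=6):
  R_A = 6M₀ab/L³ = 6·8·4·6/10³ = 144/125 kN
  M_A = M₀b(2a-b)/L² = 8·6·(2·4-6)/10² = 24/25 kN·m
  R_B = -6M₀ab/L³ = -6·8·4·6/10³ = -144/125 kN
  M_B = M₀a(2b-a)/L² = 8·4·(2·6-4)/10² = 64/25 kN·m
Load 3 — applied couple M₀=4 kN·m at a=5/2 m (b=L-a=15/2):
  R_A = 6M₀ab/L³ = 6·4·(5/2)·(15/2)/10³ = 9/20 kN
  M_A = M₀b(2a-b)/L² = 4·(15/2)·(2·(5/2)-(15/2))/10² = -3/4 kN·m
  R_B = -6M₀ab/L³ = -6·4·(5/2)·(15/2)/10³ = -9/20 kN
  M_B = M₀a(2b-a)/L² = 4·(5/2)·(2·(15/2)-(5/2))/10² = 5/4 kN·m
Superposition: R_A = 5301/500 kN, M_A = 2021/100 kN·m, R_B = 9699/500 kN, M_B = -2619/100 kN·m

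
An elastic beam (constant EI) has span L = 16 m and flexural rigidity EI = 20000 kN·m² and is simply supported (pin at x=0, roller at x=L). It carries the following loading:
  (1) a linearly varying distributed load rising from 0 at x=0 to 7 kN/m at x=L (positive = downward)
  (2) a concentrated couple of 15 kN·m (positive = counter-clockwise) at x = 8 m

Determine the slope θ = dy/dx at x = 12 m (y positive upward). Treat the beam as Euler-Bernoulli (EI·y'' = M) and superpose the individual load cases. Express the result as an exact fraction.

θ(12) = 36539/1800000 rad

Load 1 — triangular load w₀=7 kN/m (0→w₀ over full span):
  θ_1 = -w₀(7L⁴-30L²x²+15x⁴)/(360LEI) = -7·(7·16⁴-30·16²·12²+15·12⁴)/(360·16·20000) = 9191/450000 rad
Load 2 — applied couple M₀=15 kN·m at a=8 m (b=L-a=8):
  θ_2 = (M₀x²/(2L)-M₀(x-a)+C₁)/EI  [x>a] with C₁=M₀(3b²-L²)/(6L)=-10 = (15·12²/(2·16)-15·(12-8)+(-10))/20000 = -1/8000 rad
Superposition: θ = Σ θ_i = 36539/1800000 rad ≈ 0.020299 rad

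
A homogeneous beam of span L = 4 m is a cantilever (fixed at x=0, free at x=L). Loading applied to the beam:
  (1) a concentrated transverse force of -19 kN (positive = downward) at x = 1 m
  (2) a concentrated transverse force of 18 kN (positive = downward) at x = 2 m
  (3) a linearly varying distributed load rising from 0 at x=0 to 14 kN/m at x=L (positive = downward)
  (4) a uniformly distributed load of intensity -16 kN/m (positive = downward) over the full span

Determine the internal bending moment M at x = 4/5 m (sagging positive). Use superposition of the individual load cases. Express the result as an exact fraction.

Load 1 — point force P=-19 kN at a=1 m (b=L-a=3):
  M_1 = -P(a-x)  [x≤a] = -(-19)·(1-(4/5)) = 19/5 kN·m
Load 2 — point force P=18 kN at a=2 m (b=L-a=2):
  M_2 = -P(a-x)  [x≤a] = -18·(2-(4/5)) = -108/5 kN·m
Load 3 — triangular load w₀=14 kN/m (0→w₀ over full span):
  M_3 = w₀Lx/2 - w₀L²/3 - w₀x³/(6L) = 14·4·(4/5)/2 - 14·4²/3 - 14·(4/5)³/(6·4) = -19712/375 kN·m
Load 4 — uniform load w=-16 kN/m over full span:
  M_4 = -w(L-x)²/2 = -(-16)·(4-(4/5))²/2 = 2048/25 kN·m
Superposition: M = Σ M_i = 4333/375 kN·m ≈ 11.554667 kN·m

M(4/5) = 4333/375 kN·m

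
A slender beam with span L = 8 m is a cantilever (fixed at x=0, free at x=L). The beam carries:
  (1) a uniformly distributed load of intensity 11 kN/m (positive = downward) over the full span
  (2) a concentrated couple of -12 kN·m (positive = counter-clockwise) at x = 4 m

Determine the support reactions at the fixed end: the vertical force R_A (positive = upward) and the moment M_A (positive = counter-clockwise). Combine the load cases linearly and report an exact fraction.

R_A = 88 kN, M_A = 364 kN·m

Load 1 — uniform load w=11 kN/m over full span:
  R_A = wL = 11·8 = 88 kN
  M_A = wL²/2 = 11·8²/2 = 352 kN·m
Load 2 — applied couple M₀=-12 kN·m at a=4 m (b=L-a=4):
  R_A = 0 kN
  M_A = -M₀ = -(-12) = 12 kN·m
Superposition: R_A = 88 kN, M_A = 364 kN·m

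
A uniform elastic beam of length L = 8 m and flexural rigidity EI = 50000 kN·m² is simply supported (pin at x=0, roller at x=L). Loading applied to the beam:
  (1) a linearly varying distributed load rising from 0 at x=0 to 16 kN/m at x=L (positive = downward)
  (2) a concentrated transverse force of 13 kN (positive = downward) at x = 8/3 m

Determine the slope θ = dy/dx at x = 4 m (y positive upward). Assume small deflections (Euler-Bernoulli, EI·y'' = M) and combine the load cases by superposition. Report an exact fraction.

θ(4) = -179/2531250 rad

Load 1 — triangular load w₀=16 kN/m (0→w₀ over full span):
  θ_1 = -w₀(7L⁴-30L²x²+15x⁴)/(360LEI) = -16·(7·8⁴-30·8²·4²+15·4⁴)/(360·8·50000) = -28/140625 rad
Load 2 — point force P=13 kN at a=8/3 m (b=L-a=16/3):
  θ_2 = -Pa(2L²-6Lx+3x²+a²)/(6LEI)  [x>a] = -13·(8/3)·(2·8²-6·8·4+3·4²+(8/3)²)/(6·8·50000) = 13/101250 rad
Superposition: θ = Σ θ_i = -179/2531250 rad ≈ -0.000071 rad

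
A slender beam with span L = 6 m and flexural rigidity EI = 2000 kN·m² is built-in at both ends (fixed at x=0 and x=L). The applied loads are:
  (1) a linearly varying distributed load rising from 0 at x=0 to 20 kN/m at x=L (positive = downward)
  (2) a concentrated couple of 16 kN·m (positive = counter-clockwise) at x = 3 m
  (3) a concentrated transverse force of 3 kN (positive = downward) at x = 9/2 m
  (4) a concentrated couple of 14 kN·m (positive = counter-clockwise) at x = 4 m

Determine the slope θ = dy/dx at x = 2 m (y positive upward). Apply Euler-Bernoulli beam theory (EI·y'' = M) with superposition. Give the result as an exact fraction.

Load 1 — triangular load w₀=20 kN/m (0→w₀ over full span):
  θ_1 = -w₀(2x(L-x)(L-2x)(x+2L)+x²(L-x)²)/(120LEI) = -20·(2·2·(6-2)·(6-2·2)·(2+2·6)+2²·(6-2)²)/(120·6·2000) = -8/1125 rad
Load 2 — applied couple M₀=16 kN·m at a=3 m (b=L-a=3):
  θ_2 = (R_Ax²/2 - M_Ax)/EI  [x≤a] with R_A=4, M_A=4 = (4·2²/2 - 4·2)/2000 = 0 rad
Load 3 — point force P=3 kN at a=9/2 m (b=L-a=3/2):
  θ_3 = -Pb²x(2aL-(3a+b)x)/(2L³EI)  [x≤a] = -3·(3/2)²·2·(2·(9/2)·6-(3·(9/2)+(3/2))·2)/(2·6³·2000) = -3/8000 rad
Load 4 — applied couple M₀=14 kN·m at a=4 m (b=L-a=2):
  θ_4 = (R_Ax²/2 - M_Ax)/EI  [x≤a] with R_A=28/9, M_A=14/3 = ((28/9)·2²/2 - (14/3)·2)/2000 = -7/4500 rad
Superposition: θ = Σ θ_i = -217/24000 rad ≈ -0.009042 rad

θ(2) = -217/24000 rad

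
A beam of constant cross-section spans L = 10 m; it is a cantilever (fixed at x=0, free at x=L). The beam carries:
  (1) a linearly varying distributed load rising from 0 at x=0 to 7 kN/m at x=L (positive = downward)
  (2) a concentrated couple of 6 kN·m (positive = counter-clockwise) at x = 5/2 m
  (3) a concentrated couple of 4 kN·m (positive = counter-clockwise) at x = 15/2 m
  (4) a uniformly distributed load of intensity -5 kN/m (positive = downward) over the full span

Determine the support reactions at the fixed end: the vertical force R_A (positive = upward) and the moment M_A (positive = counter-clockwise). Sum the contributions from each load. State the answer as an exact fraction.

Load 1 — triangular load w₀=7 kN/m (0→w₀ over full span):
  R_A = w₀L/2 = 7·10/2 = 35 kN
  M_A = w₀L²/3 = 7·10²/3 = 700/3 kN·m
Load 2 — applied couple M₀=6 kN·m at a=5/2 m (b=L-a=15/2):
  R_A = 0 kN
  M_A = -M₀ = -6 kN·m
Load 3 — applied couple M₀=4 kN·m at a=15/2 m (b=L-a=5/2):
  R_A = 0 kN
  M_A = -M₀ = -4 kN·m
Load 4 — uniform load w=-5 kN/m over full span:
  R_A = wL = (-5)·10 = -50 kN
  M_A = wL²/2 = (-5)·10²/2 = -250 kN·m
Superposition: R_A = -15 kN, M_A = -80/3 kN·m

R_A = -15 kN, M_A = -80/3 kN·m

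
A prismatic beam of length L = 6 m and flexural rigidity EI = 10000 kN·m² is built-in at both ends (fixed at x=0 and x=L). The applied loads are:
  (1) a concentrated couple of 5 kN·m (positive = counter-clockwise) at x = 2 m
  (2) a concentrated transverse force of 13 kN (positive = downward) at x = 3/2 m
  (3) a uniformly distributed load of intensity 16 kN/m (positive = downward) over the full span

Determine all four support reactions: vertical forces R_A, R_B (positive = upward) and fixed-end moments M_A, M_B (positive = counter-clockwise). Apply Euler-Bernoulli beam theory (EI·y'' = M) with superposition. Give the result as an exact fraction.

R_A = 17303/288 kN, M_A = 1887/32 kN·m, R_B = 14089/288 kN, M_B = -4799/96 kN·m

Load 1 — applied couple M₀=5 kN·m at a=2 m (b=L-a=4):
  R_A = 6M₀ab/L³ = 6·5·2·4/6³ = 10/9 kN
  M_A = M₀b(2a-b)/L² = 5·4·(2·2-4)/6² = 0 kN·m
  R_B = -6M₀ab/L³ = -6·5·2·4/6³ = -10/9 kN
  M_B = M₀a(2b-a)/L² = 5·2·(2·4-2)/6² = 5/3 kN·m
Load 2 — point force P=13 kN at a=3/2 m (b=L-a=9/2):
  R_A = Pb²(3a+b)/L³ = 13·(9/2)²·(3·(3/2)+(9/2))/6³ = 351/32 kN
  M_A = Pab²/L² = 13·(3/2)·(9/2)²/6² = 351/32 kN·m
  R_B = Pa²(a+3b)/L³ = 13·(3/2)²·((3/2)+3·(9/2))/6³ = 65/32 kN
  M_B = -Pa²b/L² = -13·(3/2)²·(9/2)/6² = -117/32 kN·m
Load 3 — uniform load w=16 kN/m over full span:
  R_A = wL/2 = 16·6/2 = 48 kN
  M_A = wL²/12 = 16·6²/12 = 48 kN·m
  R_B = wL/2 = 16·6/2 = 48 kN
  M_B = -wL²/12 = -16·6²/12 = -48 kN·m
Superposition: R_A = 17303/288 kN, M_A = 1887/32 kN·m, R_B = 14089/288 kN, M_B = -4799/96 kN·m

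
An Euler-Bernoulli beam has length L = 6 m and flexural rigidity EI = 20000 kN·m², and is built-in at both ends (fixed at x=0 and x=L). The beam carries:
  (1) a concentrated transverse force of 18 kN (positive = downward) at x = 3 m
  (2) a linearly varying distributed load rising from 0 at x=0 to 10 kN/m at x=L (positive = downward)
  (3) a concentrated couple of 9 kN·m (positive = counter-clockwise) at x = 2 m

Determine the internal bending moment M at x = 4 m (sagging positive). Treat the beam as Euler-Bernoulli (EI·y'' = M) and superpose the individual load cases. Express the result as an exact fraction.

Load 1 — point force P=18 kN at a=3 m (b=L-a=3):
  M_1 = Pa²(a+3b)(L-x)/L³ - Pa²b/L²  [x>a] = 18·3²·(3+3·3)·(6-4)/6³ - 18·3²·3/6² = 9/2 kN·m
Load 2 — triangular load w₀=10 kN/m (0→w₀ over full span):
  M_2 = 3w₀Lx/20 - w₀L²/30 - w₀x³/(6L) = 3·10·6·4/20 - 10·6²/30 - 10·4³/(6·6) = 56/9 kN·m
Load 3 — applied couple M₀=9 kN·m at a=2 m (b=L-a=4):
  M_3 = R_Ax - M_A - M₀  [x>a] with R_A=2, M_A=0 = 2·4 - 0 - 9 = -1 kN·m
Superposition: M = Σ M_i = 175/18 kN·m ≈ 9.722222 kN·m

M(4) = 175/18 kN·m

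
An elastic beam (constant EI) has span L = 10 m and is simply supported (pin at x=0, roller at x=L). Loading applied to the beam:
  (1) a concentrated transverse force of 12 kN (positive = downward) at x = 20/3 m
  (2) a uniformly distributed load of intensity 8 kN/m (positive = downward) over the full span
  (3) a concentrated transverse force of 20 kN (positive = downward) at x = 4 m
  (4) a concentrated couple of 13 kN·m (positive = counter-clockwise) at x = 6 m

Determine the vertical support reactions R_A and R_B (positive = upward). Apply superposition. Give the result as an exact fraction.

Load 1 — point force P=12 kN at a=20/3 m (b=L-a=10/3):
  R_A = Pb/L = 12·(10/3)/10 = 4 kN
  R_B = Pa/L = 12·(20/3)/10 = 8 kN
Load 2 — uniform load w=8 kN/m over full span:
  R_A = wL/2 = 8·10/2 = 40 kN
  R_B = wL/2 = 8·10/2 = 40 kN
Load 3 — point force P=20 kN at a=4 m (b=L-a=6):
  R_A = Pb/L = 20·6/10 = 12 kN
  R_B = Pa/L = 20·4/10 = 8 kN
Load 4 — applied couple M₀=13 kN·m at a=6 m (b=L-a=4):
  R_A = M₀/L = 13/10 kN
  R_B = -M₀/L = -13/10 kN
Superposition: R_A = 573/10 kN, R_B = 547/10 kN

R_A = 573/10 kN, R_B = 547/10 kN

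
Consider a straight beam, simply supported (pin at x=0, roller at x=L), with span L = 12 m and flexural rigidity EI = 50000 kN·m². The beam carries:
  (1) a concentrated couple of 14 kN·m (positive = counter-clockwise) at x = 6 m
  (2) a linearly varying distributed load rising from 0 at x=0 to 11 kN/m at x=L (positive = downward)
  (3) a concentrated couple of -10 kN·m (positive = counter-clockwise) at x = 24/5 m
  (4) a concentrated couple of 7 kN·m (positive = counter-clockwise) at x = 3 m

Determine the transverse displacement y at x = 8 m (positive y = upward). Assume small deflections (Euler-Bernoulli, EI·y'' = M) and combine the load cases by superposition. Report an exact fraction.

y(8) = -117689/4500000 m

Load 1 — applied couple M₀=14 kN·m at a=6 m (b=L-a=6):
  y_1 = (M₀x³/(6L)-M₀(x-a)²/2+C₁x)/EI  [x>a] with C₁=M₀(3b²-L²)/(6L)=-7 = (14·8³/(6·12)-14·(8-6)²/2+(-7)·8)/50000 = 7/22500 m
Load 2 — triangular load w₀=11 kN/m (0→w₀ over full span):
  y_2 = -w₀x(7L⁴-10L²x²+3x⁴)/(360LEI) = -11·8·(7·12⁴-10·12²·8²+3·8⁴)/(360·12·50000) = -748/28125 m
Load 3 — applied couple M₀=-10 kN·m at a=24/5 m (b=L-a=36/5):
  y_3 = (M₀x³/(6L)-M₀(x-a)²/2+C₁x)/EI  [x>a] with C₁=M₀(3b²-L²)/(6L)=-8/5 = ((-10)·8³/(6·12)-(-10)·(8-(24/5))²/2+(-8/5)·8)/50000 = -92/140625 m
Load 4 — applied couple M₀=7 kN·m at a=3 m (b=L-a=9):
  y_4 = (M₀x³/(6L)-M₀(x-a)²/2+C₁x)/EI  [x>a] with C₁=M₀(3b²-L²)/(6L)=77/8 = (7·8³/(6·12)-7·(8-3)²/2+(77/8)·8)/50000 = 707/900000 m
Superposition: y = Σ y_i = -117689/4500000 m ≈ -0.026153 m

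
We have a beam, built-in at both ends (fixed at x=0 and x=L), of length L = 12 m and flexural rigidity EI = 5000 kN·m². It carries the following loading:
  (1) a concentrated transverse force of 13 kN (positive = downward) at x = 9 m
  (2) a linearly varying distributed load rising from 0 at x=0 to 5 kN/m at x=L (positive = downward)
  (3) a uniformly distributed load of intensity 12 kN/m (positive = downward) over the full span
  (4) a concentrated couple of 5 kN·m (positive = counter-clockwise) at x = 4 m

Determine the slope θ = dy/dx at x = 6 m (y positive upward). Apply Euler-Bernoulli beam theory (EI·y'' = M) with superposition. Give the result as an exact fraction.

Load 1 — point force P=13 kN at a=9 m (b=L-a=3):
  θ_1 = -Pb²x(2aL-(3a+b)x)/(2L³EI)  [x≤a] = -13·3²·6·(2·9·12-(3·9+3)·6)/(2·12³·5000) = -117/80000 rad
Load 2 — triangular load w₀=5 kN/m (0→w₀ over full span):
  θ_2 = -w₀(2x(L-x)(L-2x)(x+2L)+x²(L-x)²)/(120LEI) = -5·(2·6·(12-6)·(12-2·6)·(6+2·12)+6²·(12-6)²)/(120·12·5000) = -9/10000 rad
Load 3 — uniform load w=12 kN/m over full span:
  θ_3 = -wx(L-x)(L-2x)/(12EI) = -12·6·(12-6)·(12-2·6)/(12·5000) = 0 rad
Load 4 — applied couple M₀=5 kN·m at a=4 m (b=L-a=8):
  θ_4 = (R_Ax²/2 - M_Ax - M₀(x-a))/EI  [x>a] with R_A=5/9, M_A=0 = ((5/9)·6²/2 - 0·6 - 5·(6-4))/5000 = 0 rad
Superposition: θ = Σ θ_i = -189/80000 rad ≈ -0.002363 rad

θ(6) = -189/80000 rad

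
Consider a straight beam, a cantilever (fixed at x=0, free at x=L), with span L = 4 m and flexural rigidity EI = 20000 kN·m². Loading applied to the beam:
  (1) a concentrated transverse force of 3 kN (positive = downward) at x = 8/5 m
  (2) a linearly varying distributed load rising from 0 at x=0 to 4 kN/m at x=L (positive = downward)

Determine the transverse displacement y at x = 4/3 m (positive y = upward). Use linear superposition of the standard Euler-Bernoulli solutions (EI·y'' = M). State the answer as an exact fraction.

y(4/3) = -431/455625 m

Load 1 — point force P=3 kN at a=8/5 m (b=L-a=12/5):
  y_1 = -Px²(3a-x)/(6EI)  [x≤a] = -3·(4/3)²·(3·(8/5)-(4/3))/(6·20000) = -13/84375 m
Load 2 — triangular load w₀=4 kN/m (0→w₀ over full span):
  y_2 = (w₀Lx³/12-w₀L²x²/6-w₀x⁵/(120L))/EI = (4·4·(4/3)³/12-4·4²·(4/3)²/6-4·(4/3)⁵/(120·4))/20000 = -1804/2278125 m
Superposition: y = Σ y_i = -431/455625 m ≈ -0.000946 m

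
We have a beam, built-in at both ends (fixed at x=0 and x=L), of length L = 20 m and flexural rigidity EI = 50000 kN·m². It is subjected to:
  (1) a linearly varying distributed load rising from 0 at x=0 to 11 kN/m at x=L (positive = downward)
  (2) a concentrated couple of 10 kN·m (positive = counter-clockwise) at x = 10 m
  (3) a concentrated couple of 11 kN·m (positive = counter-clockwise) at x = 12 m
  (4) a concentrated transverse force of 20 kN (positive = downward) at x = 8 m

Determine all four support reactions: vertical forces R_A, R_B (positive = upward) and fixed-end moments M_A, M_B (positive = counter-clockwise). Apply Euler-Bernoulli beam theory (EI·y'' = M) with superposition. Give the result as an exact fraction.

R_A = 23751/500 kN, M_A = 31543/150 kN·m, R_B = 41249/500 kN, M_B = -12729/50 kN·m

Load 1 — triangular load w₀=11 kN/m (0→w₀ over full span):
  R_A = 3w₀L/20 = 3·11·20/20 = 33 kN
  M_A = w₀L²/30 = 11·20²/30 = 440/3 kN·m
  R_B = 7w₀L/20 = 7·11·20/20 = 77 kN
  M_B = -w₀L²/20 = -11·20²/20 = -220 kN·m
Load 2 — applied couple M₀=10 kN·m at a=10 m (b=L-a=10):
  R_A = 6M₀ab/L³ = 6·10·10·10/20³ = 3/4 kN
  M_A = M₀b(2a-b)/L² = 10·10·(2·10-10)/20² = 5/2 kN·m
  R_B = -6M₀ab/L³ = -6·10·10·10/20³ = -3/4 kN
  M_B = M₀a(2b-a)/L² = 10·10·(2·10-10)/20² = 5/2 kN·m
Load 3 — applied couple M₀=11 kN·m at a=12 m (b=L-a=8):
  R_A = 6M₀ab/L³ = 6·11·12·8/20³ = 99/125 kN
  M_A = M₀b(2a-b)/L² = 11·8·(2·12-8)/20² = 88/25 kN·m
  R_B = -6M₀ab/L³ = -6·11·12·8/20³ = -99/125 kN
  M_B = M₀a(2b-a)/L² = 11·12·(2·8-12)/20² = 33/25 kN·m
Load 4 — point force P=20 kN at a=8 m (b=L-a=12):
  R_A = Pb²(3a+b)/L³ = 20·12²·(3·8+12)/20³ = 324/25 kN
  M_A = Pab²/L² = 20·8·12²/20² = 288/5 kN·m
  R_B = Pa²(a+3b)/L³ = 20·8²·(8+3·12)/20³ = 176/25 kN
  M_B = -Pa²b/L² = -20·8²·12/20² = -192/5 kN·m
Superposition: R_A = 23751/500 kN, M_A = 31543/150 kN·m, R_B = 41249/500 kN, M_B = -12729/50 kN·m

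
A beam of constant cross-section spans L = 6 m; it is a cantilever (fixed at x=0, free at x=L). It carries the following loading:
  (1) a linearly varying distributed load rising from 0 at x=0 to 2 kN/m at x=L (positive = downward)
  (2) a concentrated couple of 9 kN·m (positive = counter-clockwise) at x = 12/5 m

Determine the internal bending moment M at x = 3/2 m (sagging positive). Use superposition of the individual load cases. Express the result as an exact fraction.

Load 1 — triangular load w₀=2 kN/m (0→w₀ over full span):
  M_1 = w₀Lx/2 - w₀L²/3 - w₀x³/(6L) = 2·6·(3/2)/2 - 2·6²/3 - 2·(3/2)³/(6·6) = -243/16 kN·m
Load 2 — applied couple M₀=9 kN·m at a=12/5 m (b=L-a=18/5):
  M_2 = M₀  [x≤a] = 9 = 9 kN·m
Superposition: M = Σ M_i = -99/16 kN·m ≈ -6.187500 kN·m

M(3/2) = -99/16 kN·m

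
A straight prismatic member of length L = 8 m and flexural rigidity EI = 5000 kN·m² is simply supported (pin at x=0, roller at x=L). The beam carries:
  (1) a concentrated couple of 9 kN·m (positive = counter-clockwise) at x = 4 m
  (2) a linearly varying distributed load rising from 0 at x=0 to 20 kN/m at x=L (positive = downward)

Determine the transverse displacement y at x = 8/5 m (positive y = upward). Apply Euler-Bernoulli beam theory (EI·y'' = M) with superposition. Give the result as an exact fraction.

y(8/5) = -356981/5859375 m

Load 1 — applied couple M₀=9 kN·m at a=4 m (b=L-a=4):
  y_1 = (M₀x³/(6L)+C₁x)/EI  [x≤a] with C₁=M₀(3b²-L²)/(6L)=-3 = (9·(8/5)³/(6·8)+(-3)·(8/5))/5000 = -63/78125 m
Load 2 — triangular load w₀=20 kN/m (0→w₀ over full span):
  y_2 = -w₀x(7L⁴-10L²x²+3x⁴)/(360LEI) = -20·(8/5)·(7·8⁴-10·8²·(8/5)²+3·(8/5)⁴)/(360·8·5000) = -352256/5859375 m
Superposition: y = Σ y_i = -356981/5859375 m ≈ -0.060925 m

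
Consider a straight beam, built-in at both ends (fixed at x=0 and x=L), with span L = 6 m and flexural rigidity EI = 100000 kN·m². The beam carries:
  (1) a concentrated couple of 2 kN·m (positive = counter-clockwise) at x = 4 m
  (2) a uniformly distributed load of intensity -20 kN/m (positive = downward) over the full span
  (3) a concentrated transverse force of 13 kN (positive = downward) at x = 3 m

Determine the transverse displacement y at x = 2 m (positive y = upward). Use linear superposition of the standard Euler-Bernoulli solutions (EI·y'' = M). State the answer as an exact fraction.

y(2) = 451/1080000 m

Load 1 — applied couple M₀=2 kN·m at a=4 m (b=L-a=2):
  y_1 = (R_Ax³/6 - M_Ax²/2)/EI  [x≤a] with R_A=4/9, M_A=2/3 = ((4/9)·2³/6 - (2/3)·2²/2)/100000 = -1/135000 m
Load 2 — uniform load w=-20 kN/m over full span:
  y_2 = -wx²(L-x)²/(24EI) = -(-20)·2²·(6-2)²/(24·100000) = 1/1875 m
Load 3 — point force P=13 kN at a=3 m (b=L-a=3):
  y_3 = -Pb²x²(3aL-(3a+b)x)/(6L³EI)  [x≤a] = -13·3²·2²·(3·3·6-(3·3+3)·2)/(6·6³·100000) = -13/120000 m
Superposition: y = Σ y_i = 451/1080000 m ≈ 0.000418 m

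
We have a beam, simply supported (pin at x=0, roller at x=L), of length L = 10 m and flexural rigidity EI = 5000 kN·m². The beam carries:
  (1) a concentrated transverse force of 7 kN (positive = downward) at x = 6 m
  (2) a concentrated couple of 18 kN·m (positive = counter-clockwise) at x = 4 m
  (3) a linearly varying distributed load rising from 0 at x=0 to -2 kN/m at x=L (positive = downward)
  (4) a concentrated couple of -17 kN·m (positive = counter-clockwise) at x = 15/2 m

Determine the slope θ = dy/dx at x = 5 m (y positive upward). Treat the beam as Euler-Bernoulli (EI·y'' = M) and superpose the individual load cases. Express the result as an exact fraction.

Load 1 — point force P=7 kN at a=6 m (b=L-a=4):
  θ_1 = -Pb(L²-b²-3x²)/(6LEI)  [x≤a] = -7·4·(10²-4²-3·5²)/(6·10·5000) = -21/25000 rad
Load 2 — applied couple M₀=18 kN·m at a=4 m (b=L-a=6):
  θ_2 = (M₀x²/(2L)-M₀(x-a)+C₁)/EI  [x>a] with C₁=M₀(3b²-L²)/(6L)=12/5 = (18·5²/(2·10)-18·(5-4)+(12/5))/5000 = 69/50000 rad
Load 3 — triangular load w₀=-2 kN/m (0→w₀ over full span):
  θ_3 = -w₀(7L⁴-30L²x²+15x⁴)/(360LEI) = -(-2)·(7·10⁴-30·10²·5²+15·5⁴)/(360·10·5000) = 7/14400 rad
Load 4 — applied couple M₀=-17 kN·m at a=15/2 m (b=L-a=5/2):
  θ_4 = (M₀x²/(2L)+C₁)/EI  [x≤a] with C₁=M₀(3b²-L²)/(6L)=1105/48 = ((-17)·5²/(2·10)+(1105/48))/5000 = 17/48000 rad
Superposition: θ = Σ θ_i = 4969/3600000 rad ≈ 0.001380 rad

θ(5) = 4969/3600000 rad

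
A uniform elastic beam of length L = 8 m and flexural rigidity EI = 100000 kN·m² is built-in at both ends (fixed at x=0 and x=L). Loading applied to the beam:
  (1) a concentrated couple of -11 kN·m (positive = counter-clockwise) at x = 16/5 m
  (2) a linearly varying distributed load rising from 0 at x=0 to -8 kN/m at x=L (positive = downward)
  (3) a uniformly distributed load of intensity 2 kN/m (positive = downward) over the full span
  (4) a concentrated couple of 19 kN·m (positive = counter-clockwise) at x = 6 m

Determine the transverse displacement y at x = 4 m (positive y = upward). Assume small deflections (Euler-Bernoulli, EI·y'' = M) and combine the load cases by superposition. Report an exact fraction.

Load 1 — applied couple M₀=-11 kN·m at a=16/5 m (b=L-a=24/5):
  y_1 = (R_Ax³/6 - M_Ax²/2 - M₀(x-a)²/2)/EI  [x>a] with R_A=-99/50, M_A=-33/25 = ((-99/50)·4³/6 - (-33/25)·4²/2 - (-11)·(4-(16/5))²/2)/100000 = -11/156250 m
Load 2 — triangular load w₀=-8 kN/m (0→w₀ over full span):
  y_2 = -w₀x²(L-x)²(x+2L)/(120LEI) = -(-8)·4²·(8-4)²·(4+2·8)/(120·8·100000) = 4/9375 m
Load 3 — uniform load w=2 kN/m over full span:
  y_3 = -wx²(L-x)²/(24EI) = -2·4²·(8-4)²/(24·100000) = -2/9375 m
Load 4 — applied couple M₀=19 kN·m at a=6 m (b=L-a=2):
  y_4 = (R_Ax³/6 - M_Ax²/2)/EI  [x≤a] with R_A=171/64, M_A=95/16 = ((171/64)·4³/6 - (95/16)·4²/2)/100000 = -19/100000 m
Superposition: y = Σ y_i = -353/7500000 m ≈ -0.000047 m

y(4) = -353/7500000 m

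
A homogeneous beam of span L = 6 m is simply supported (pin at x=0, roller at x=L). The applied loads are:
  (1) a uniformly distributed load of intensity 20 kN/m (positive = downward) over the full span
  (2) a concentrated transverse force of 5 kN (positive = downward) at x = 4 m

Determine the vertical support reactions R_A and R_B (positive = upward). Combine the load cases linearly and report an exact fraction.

Load 1 — uniform load w=20 kN/m over full span:
  R_A = wL/2 = 20·6/2 = 60 kN
  R_B = wL/2 = 20·6/2 = 60 kN
Load 2 — point force P=5 kN at a=4 m (b=L-a=2):
  R_A = Pb/L = 5·2/6 = 5/3 kN
  R_B = Pa/L = 5·4/6 = 10/3 kN
Superposition: R_A = 185/3 kN, R_B = 190/3 kN

R_A = 185/3 kN, R_B = 190/3 kN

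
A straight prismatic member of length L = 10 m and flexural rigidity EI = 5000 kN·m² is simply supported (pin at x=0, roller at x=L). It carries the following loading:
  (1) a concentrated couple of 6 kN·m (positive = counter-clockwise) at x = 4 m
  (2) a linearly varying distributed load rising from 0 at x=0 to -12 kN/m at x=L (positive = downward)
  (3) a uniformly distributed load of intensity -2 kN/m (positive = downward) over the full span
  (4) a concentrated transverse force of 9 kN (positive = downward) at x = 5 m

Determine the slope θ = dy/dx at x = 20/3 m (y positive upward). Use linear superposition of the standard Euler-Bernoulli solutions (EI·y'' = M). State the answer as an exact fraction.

Load 1 — applied couple M₀=6 kN·m at a=4 m (b=L-a=6):
  θ_1 = (M₀x²/(2L)-M₀(x-a)+C₁)/EI  [x>a] with C₁=M₀(3b²-L²)/(6L)=4/5 = (6·(20/3)²/(2·10)-6·((20/3)-4)+(4/5))/5000 = -7/18750 rad
Load 2 — triangular load w₀=-12 kN/m (0→w₀ over full span):
  θ_2 = -w₀(7L⁴-30L²x²+15x⁴)/(360LEI) = -(-12)·(7·10⁴-30·10²·(20/3)²+15·(20/3)⁴)/(360·10·5000) = -91/4050 rad
Load 3 — uniform load w=-2 kN/m over full span:
  θ_3 = -w(L³-6Lx²+4x³)/(24EI) = -(-2)·(10³-6·10·(20/3)²+4·(20/3)³)/(24·5000) = -13/1620 rad
Load 4 — point force P=9 kN at a=5 m (b=L-a=5):
  θ_4 = -Pa(2L²-6Lx+3x²+a²)/(6LEI)  [x>a] = -9·5·(2·10²-6·10·(20/3)+3·(20/3)²+5²)/(6·10·5000) = 1/160 rad
Superposition: θ = Σ θ_i = -199399/8100000 rad ≈ -0.024617 rad

θ(20/3) = -199399/8100000 rad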